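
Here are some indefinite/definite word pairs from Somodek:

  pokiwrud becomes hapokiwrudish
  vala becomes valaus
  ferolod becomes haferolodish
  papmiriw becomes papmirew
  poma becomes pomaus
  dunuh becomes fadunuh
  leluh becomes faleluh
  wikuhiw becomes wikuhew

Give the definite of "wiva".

pokiwrud and dunuh both have last vowel 'u' yet inflect differently (hapokiwrudish, fadunuh), so the last vowel is not what conditions the rule; the final letter is.
"wiva" ends in -a. The stems ending in -a (vala → valaus, poma → pomaus) add -us.
So wiva → wivaus.

wivaus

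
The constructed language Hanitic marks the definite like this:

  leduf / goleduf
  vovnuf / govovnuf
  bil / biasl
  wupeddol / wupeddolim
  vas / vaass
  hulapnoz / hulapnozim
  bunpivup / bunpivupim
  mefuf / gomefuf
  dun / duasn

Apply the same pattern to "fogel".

gofogel

"fogel" has 2 vowels. The stems with 2 vowels (vovnuf → govovnuf, leduf → goleduf, mefuf → gomefuf) add the prefix go-.
So fogel → gofogel.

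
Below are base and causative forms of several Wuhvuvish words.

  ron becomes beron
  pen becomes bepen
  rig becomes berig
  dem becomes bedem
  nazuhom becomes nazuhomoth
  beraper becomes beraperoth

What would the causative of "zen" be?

dem and nazuhom both end in -m yet inflect differently (bedem, nazuhomoth), so the final letter is not what conditions the rule; the number of vowels is.
"zen" has 1 vowel. The stems with 1 vowel (ron → beron, pen → bepen, rig → berig) add the prefix be-.
So zen → bezen.

bezen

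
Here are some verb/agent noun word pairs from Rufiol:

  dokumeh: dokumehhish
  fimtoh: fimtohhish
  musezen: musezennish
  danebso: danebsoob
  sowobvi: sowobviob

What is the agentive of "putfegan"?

putfegannish

fimtoh and danebso both have last vowel 'o' yet inflect differently (fimtohhish, danebsoob), so the last vowel is not what conditions the rule; whether the stem ends in a vowel or a consonant is.
"putfegan" ends in a consonant. The stems ending in a consonant (dokumeh → dokumehhish, fimtoh → fimtohhish, musezen → musezennish) double the final consonant and add -ish.
The other pattern: stems ending in a vowel add -ob.
So putfegan → putfegannish.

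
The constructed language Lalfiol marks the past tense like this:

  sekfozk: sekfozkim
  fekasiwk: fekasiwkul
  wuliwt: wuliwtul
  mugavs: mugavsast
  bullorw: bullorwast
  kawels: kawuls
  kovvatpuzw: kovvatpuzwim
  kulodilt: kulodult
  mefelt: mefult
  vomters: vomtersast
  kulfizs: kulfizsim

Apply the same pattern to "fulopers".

kawels and kulfizs both end in -s yet inflect differently (kawuls, kulfizsim), so the final letter is not what conditions the rule; the second-to-last letter is.
"fulopers" has second-to-last letter 'r'. The stems whose second-to-last letter is 'r' (bullorw → bullorwast, vomters → vomtersast) add -ast.
So fulopers → fulopersast.

fulopersast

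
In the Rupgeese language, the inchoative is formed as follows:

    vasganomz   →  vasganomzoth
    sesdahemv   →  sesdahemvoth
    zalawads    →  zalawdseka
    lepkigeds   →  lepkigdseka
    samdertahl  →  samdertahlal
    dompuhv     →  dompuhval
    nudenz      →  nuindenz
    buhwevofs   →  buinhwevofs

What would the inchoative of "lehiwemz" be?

lehiwemzoth

sesdahemv and dompuhv both end in -v yet inflect differently (sesdahemvoth, dompuhval), so the final letter is not what conditions the rule; the second-to-last letter is.
"lehiwemz" has second-to-last letter 'm'. The stems whose second-to-last letter is 'm' (vasganomz → vasganomzoth, sesdahemv → sesdahemvoth) add -oth.
So lehiwemz → lehiwemzoth.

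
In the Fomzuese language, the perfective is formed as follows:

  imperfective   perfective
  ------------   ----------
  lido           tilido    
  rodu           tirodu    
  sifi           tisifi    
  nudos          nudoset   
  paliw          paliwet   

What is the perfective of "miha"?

paliw and sifi both have last vowel 'i' yet inflect differently (paliwet, tisifi), so the last vowel is not what conditions the rule; whether the stem ends in a vowel or a consonant is.
"miha" ends in a vowel. The stems ending in a vowel (sifi → tisifi, rodu → tirodu, lido → tilido) add the prefix ti-.
The other pattern: stems ending in a consonant add -et.
So miha → timiha.

timiha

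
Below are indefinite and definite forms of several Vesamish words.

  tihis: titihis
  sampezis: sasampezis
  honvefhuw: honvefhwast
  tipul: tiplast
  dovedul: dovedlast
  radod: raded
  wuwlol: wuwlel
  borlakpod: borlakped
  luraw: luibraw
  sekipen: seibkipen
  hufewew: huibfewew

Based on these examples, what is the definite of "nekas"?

tipul and wuwlol both end in -l yet inflect differently (tiplast, wuwlel), so the final letter is not what conditions the rule; the last vowel is.
"nekas" has last vowel 'a'. The one such stem in the data (luraw → luibraw) inserts -ib- after the first vowel (as do sekipen, hufewew), so the same rule applies.
So nekas → neibkas.

neibkas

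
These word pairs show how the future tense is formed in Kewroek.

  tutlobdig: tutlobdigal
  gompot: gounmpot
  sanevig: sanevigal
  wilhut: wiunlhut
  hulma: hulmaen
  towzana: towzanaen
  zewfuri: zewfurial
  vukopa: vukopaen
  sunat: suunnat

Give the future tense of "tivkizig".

tivkizigal

"tivkizig" ends in -g. The stems ending in -g (tutlobdig → tutlobdigal, sanevig → sanevigal) add -al.
So tivkizig → tivkizigal.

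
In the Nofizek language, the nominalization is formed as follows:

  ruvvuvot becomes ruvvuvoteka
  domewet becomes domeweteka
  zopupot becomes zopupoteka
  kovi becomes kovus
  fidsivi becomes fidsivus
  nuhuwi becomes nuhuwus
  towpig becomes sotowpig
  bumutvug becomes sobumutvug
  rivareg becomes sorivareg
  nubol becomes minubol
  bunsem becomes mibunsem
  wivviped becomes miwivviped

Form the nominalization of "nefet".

"nefet" ends in -t. The stems ending in -t (ruvvuvot → ruvvuvoteka, domewet → domeweteka, zopupot → zopupoteka) add -eka.
So nefet → nefeteka.

nefeteka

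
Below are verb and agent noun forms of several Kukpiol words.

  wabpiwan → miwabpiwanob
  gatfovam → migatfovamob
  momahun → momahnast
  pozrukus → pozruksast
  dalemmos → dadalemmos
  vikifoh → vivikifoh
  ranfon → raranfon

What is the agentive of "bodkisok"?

"bodkisok" has last vowel 'o'. The stems whose last vowel is 'o' (dalemmos → dadalemmos, vikifoh → vivikifoh, ranfon → raranfon) repeat the first consonant+vowel as a prefix.
The other patterns: stems whose last vowel is 'a' add mi- … -ob around the stem; stems whose last vowel is 'u' delete the last vowel and add -ast.
So bodkisok → bobodkisok.

bobodkisok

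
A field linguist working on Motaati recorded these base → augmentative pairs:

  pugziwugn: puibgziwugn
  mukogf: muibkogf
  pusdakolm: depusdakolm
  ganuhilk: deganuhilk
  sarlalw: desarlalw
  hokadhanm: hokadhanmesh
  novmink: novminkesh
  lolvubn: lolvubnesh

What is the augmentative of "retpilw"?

pusdakolm and hokadhanm both end in -m yet inflect differently (depusdakolm, hokadhanmesh), so the final letter is not what conditions the rule; the second-to-last letter is.
"retpilw" has second-to-last letter 'l'. The stems whose second-to-last letter is 'l' (pusdakolm → depusdakolm, ganuhilk → deganuhilk, sarlalw → desarlalw) add the prefix de-.
The other patterns: stems whose second-to-last letter is 'g' insert -ib- after the first vowel; stems whose second-to-last letter is 'b' or 'n' add -esh.
So retpilw → deretpilw.

deretpilw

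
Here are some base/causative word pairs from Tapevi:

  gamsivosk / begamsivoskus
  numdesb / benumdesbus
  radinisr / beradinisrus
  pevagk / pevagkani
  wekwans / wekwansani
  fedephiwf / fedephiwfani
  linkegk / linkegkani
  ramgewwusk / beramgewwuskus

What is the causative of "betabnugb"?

gamsivosk and linkegk both end in -k yet inflect differently (begamsivoskus, linkegkani), so the final letter is not what conditions the rule; the second-to-last letter is.
"betabnugb" has second-to-last letter 'g'. The stems whose second-to-last letter is 'g' (linkegk → linkegkani, pevagk → pevagkani) add -ani.
The other pattern: stems whose second-to-last letter is 's' add be- … -us around the stem.
So betabnugb → betabnugbani.

betabnugbani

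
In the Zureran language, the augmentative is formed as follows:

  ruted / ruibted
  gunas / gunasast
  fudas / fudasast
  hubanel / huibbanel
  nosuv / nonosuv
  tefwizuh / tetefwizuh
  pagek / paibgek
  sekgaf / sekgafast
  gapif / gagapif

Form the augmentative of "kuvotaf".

sekgaf and gapif both end in -f yet inflect differently (sekgafast, gagapif), so the final letter is not what conditions the rule; the last vowel is.
"kuvotaf" has last vowel 'a'. The stems whose last vowel is 'a' (fudas → fudasast, sekgaf → sekgafast, gunas → gunasast) add -ast.
So kuvotaf → kuvotafast.

kuvotafast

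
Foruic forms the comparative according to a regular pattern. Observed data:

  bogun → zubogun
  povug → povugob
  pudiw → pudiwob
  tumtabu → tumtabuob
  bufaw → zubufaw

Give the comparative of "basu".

bufaw and pudiw both end in -w yet inflect differently (zubufaw, pudiwob), so the final letter is not what conditions the rule; the first letter is.
"basu" begins with b-. The stems beginning with b- (bogun → zubogun, bufaw → zubufaw) add the prefix zu-.
So basu → zubasu.

zubasu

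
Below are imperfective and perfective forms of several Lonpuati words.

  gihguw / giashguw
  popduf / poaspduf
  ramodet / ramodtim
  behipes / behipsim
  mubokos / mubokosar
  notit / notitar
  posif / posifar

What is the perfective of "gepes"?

gepsim

behipes and mubokos both end in -s yet inflect differently (behipsim, mubokosar), so the final letter is not what conditions the rule; the last vowel is.
"gepes" has last vowel 'e'. The stems whose last vowel is 'e' (ramodet → ramodtim, behipes → behipsim) delete the last vowel and add -im.
The other patterns: stems whose last vowel is 'u' insert -as- after the first vowel; stems whose last vowel is 'i' or 'o' add -ar.
So gepes → gepsim.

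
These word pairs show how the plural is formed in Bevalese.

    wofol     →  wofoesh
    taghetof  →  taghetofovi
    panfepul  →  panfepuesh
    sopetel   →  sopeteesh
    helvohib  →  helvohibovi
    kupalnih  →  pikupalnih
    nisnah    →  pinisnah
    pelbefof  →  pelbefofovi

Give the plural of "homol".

homoesh

wofol and pelbefof both have last vowel 'o' yet inflect differently (wofoesh, pelbefofovi), so the last vowel is not what conditions the rule; the final letter is.
"homol" ends in -l. The stems ending in -l (wofol → wofoesh, sopetel → sopeteesh, panfepul → panfepuesh) drop the final letter and add -esh.
So homol → homoesh.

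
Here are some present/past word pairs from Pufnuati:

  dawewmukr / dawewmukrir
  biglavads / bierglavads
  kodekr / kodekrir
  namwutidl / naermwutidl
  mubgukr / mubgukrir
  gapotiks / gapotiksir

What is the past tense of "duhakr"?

"duhakr" has second-to-last letter 'k'. The stems whose second-to-last letter is 'k' (mubgukr → mubgukrir, gapotiks → gapotiksir, dawewmukr → dawewmukrir) add -ir.
The other pattern: stems whose second-to-last letter is 'd' insert -er- after the first vowel.
So duhakr → duhakrir.

duhakrir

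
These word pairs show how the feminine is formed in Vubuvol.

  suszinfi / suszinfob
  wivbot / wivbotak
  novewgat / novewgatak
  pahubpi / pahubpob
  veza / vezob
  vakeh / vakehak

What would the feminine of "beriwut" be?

beriwutak

novewgat and veza both have last vowel 'a' yet inflect differently (novewgatak, vezob), so the last vowel is not what conditions the rule; whether the stem ends in a vowel or a consonant is.
"beriwut" ends in a consonant. The stems ending in a consonant (vakeh → vakehak, wivbot → wivbotak, novewgat → novewgatak) add -ak.
The other pattern: stems ending in a vowel drop the final letter and add -ob.
So beriwut → beriwutak.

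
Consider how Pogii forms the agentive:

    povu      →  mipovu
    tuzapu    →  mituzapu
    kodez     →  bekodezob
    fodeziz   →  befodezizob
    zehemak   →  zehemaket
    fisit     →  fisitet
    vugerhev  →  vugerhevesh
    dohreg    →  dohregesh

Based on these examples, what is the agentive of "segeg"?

fodeziz and fisit both have last vowel 'i' yet inflect differently (befodezizob, fisitet), so the last vowel is not what conditions the rule; the final letter is.
"segeg" ends in -g. The one such stem in the data (dohreg → dohregesh) adds -esh, so the same rule applies.
So segeg → segegesh.

segegesh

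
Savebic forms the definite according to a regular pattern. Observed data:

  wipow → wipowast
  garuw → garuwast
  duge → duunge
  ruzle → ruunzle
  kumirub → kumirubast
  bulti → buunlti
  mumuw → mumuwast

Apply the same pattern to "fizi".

fiunzi

garuw and ruzle both have 2 vowels yet inflect differently (garuwast, ruunzle), so the number of vowels is not what conditions the rule; the final letter is.
"fizi" ends in -i. The one such stem in the data (bulti → buunlti) inserts -un- after the first vowel (as do ruzle, duge), so the same rule applies.
The other pattern: stems ending in -b or -w add -ast.
So fizi → fiunzi.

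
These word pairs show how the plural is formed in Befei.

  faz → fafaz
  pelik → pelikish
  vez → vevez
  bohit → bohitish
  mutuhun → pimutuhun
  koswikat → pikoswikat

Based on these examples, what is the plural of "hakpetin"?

pihakpetin

bohit and koswikat both end in -t yet inflect differently (bohitish, pikoswikat), so the final letter is not what conditions the rule; the number of vowels is.
"hakpetin" has 3 vowels. The stems with 3 vowels (mutuhun → pimutuhun, koswikat → pikoswikat) add the prefix pi-.
The other patterns: stems with 1 vowel repeat the first consonant+vowel as a prefix; stems with 2 vowels add -ish.
So hakpetin → pihakpetin.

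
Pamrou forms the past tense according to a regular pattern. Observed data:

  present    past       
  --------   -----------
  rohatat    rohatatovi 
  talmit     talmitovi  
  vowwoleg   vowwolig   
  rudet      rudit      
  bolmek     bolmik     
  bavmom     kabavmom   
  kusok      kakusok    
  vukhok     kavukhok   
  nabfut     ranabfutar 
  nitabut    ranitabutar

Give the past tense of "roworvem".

roworvim

rohatat and rudet both end in -t yet inflect differently (rohatatovi, rudit), so the final letter is not what conditions the rule; the last vowel is.
"roworvem" has last vowel 'e'. The stems whose last vowel is 'e' (vowwoleg → vowwolig, rudet → rudit, bolmek → bolmik) change the last vowel to 'i'.
So roworvem → roworvim.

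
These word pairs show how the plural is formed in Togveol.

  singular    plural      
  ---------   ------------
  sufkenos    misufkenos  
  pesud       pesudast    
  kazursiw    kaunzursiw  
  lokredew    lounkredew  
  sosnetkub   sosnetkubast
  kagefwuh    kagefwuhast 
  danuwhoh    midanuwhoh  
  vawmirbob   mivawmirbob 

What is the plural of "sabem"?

sosnetkub and vawmirbob both end in -b yet inflect differently (sosnetkubast, mivawmirbob), so the final letter is not what conditions the rule; the last vowel is.
"sabem" has last vowel 'e'. The one such stem in the data (lokredew → lounkredew) inserts -un- after the first vowel (as does kazursiw), so the same rule applies.
The other patterns: stems whose last vowel is 'u' add -ast; stems whose last vowel is 'o' add the prefix mi-.
So sabem → saunbem.

saunbem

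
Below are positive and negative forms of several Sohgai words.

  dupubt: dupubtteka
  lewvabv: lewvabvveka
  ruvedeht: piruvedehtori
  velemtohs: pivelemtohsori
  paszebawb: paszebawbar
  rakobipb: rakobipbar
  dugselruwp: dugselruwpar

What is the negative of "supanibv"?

dupubt and ruvedeht both end in -t yet inflect differently (dupubtteka, piruvedehtori), so the final letter is not what conditions the rule; the second-to-last letter is.
"supanibv" has second-to-last letter 'b'. The stems whose second-to-last letter is 'b' (dupubt → dupubtteka, lewvabv → lewvabvveka) double the final consonant and add -eka.
So supanibv → supanibvveka.

supanibvveka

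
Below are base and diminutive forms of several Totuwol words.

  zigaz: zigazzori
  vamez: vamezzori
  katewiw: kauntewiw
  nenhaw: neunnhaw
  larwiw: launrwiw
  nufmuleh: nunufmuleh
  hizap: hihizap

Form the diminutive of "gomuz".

zigaz and nenhaw both have last vowel 'a' yet inflect differently (zigazzori, neunnhaw), so the last vowel is not what conditions the rule; the final letter is.
"gomuz" ends in -z. The stems ending in -z (zigaz → zigazzori, vamez → vamezzori) double the final consonant and add -ori.
The other patterns: stems ending in -w insert -un- after the first vowel; stems ending in -h or -p repeat the first consonant+vowel as a prefix.
So gomuz → gomuzzori.

gomuzzori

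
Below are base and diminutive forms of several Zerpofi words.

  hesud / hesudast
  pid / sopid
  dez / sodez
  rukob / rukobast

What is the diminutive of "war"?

pid and hesud both end in -d yet inflect differently (sopid, hesudast), so the final letter is not what conditions the rule; the number of vowels is.
"war" has 1 vowel. The stems with 1 vowel (dez → sodez, pid → sopid) add the prefix so-.
The other pattern: stems with 2 vowels add -ast.
So war → sowar.

sowar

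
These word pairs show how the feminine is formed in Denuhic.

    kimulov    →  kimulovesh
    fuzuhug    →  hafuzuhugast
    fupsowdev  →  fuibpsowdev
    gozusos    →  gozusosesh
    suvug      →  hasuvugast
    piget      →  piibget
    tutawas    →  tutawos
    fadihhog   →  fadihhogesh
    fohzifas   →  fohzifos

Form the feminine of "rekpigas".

fuzuhug and fadihhog both end in -g yet inflect differently (hafuzuhugast, fadihhogesh), so the final letter is not what conditions the rule; the last vowel is.
"rekpigas" has last vowel 'a'. The stems whose last vowel is 'a' (fohzifas → fohzifos, tutawas → tutawos) change the last vowel to 'o'.
So rekpigas → rekpigos.

rekpigos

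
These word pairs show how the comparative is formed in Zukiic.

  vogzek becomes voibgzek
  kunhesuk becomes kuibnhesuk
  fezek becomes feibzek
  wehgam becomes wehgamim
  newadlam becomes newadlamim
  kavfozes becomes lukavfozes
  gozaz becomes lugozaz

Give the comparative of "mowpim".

mowpimim

vogzek and kavfozes both have last vowel 'e' yet inflect differently (voibgzek, lukavfozes), so the last vowel is not what conditions the rule; the final letter is.
"mowpim" ends in -m. The stems ending in -m (wehgam → wehgamim, newadlam → newadlamim) add -im.
The other patterns: stems ending in -k insert -ib- after the first vowel; stems ending in -s or -z add the prefix lu-.
So mowpim → mowpimim.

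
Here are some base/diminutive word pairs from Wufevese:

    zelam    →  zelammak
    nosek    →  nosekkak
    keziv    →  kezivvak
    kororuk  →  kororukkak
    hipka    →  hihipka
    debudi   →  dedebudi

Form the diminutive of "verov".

zelam and hipka both have last vowel 'a' yet inflect differently (zelammak, hihipka), so the last vowel is not what conditions the rule; whether the stem ends in a vowel or a consonant is.
"verov" ends in a consonant. The stems ending in a consonant (zelam → zelammak, nosek → nosekkak, keziv → kezivvak) double the final consonant and add -ak.
The other pattern: stems ending in a vowel repeat the first consonant+vowel as a prefix.
So verov → verovvak.

verovvak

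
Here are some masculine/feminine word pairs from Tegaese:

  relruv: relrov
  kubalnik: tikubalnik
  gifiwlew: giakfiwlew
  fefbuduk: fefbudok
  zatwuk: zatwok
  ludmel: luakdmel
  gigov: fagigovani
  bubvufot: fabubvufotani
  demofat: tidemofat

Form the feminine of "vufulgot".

gigov and relruv both end in -v yet inflect differently (fagigovani, relrov), so the final letter is not what conditions the rule; the last vowel is.
"vufulgot" has last vowel 'o'. The stems whose last vowel is 'o' (bubvufot → fabubvufotani, gigov → fagigovani) add fa- … -ani around the stem.
So vufulgot → favufulgotani.

favufulgotani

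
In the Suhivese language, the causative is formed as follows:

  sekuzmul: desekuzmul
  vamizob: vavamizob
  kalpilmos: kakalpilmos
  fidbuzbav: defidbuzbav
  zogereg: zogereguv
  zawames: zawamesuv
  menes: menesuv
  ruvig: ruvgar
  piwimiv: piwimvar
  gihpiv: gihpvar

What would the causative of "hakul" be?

dehakul

piwimiv and fidbuzbav both end in -v yet inflect differently (piwimvar, defidbuzbav), so the final letter is not what conditions the rule; the last vowel is.
"hakul" has last vowel 'u'. The one such stem in the data (sekuzmul → desekuzmul) adds the prefix de-, so the same rule applies.
The other patterns: stems whose last vowel is 'i' delete the last vowel and add -ar; stems whose last vowel is 'e' add -uv; stems whose last vowel is 'o' repeat the first consonant+vowel as a prefix.
So hakul → dehakul.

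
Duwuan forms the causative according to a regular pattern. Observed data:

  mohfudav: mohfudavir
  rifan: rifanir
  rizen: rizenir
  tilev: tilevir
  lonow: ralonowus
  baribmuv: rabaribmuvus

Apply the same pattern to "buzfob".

rabuzfobus

mohfudav and baribmuv both end in -v yet inflect differently (mohfudavir, rabaribmuvus), so the final letter is not what conditions the rule; the last vowel is.
"buzfob" has last vowel 'o'. The one such stem in the data (lonow → ralonowus) adds ra- … -us around the stem, so the same rule applies.
The other pattern: stems whose last vowel is 'a' or 'e' add -ir.
So buzfob → rabuzfobus.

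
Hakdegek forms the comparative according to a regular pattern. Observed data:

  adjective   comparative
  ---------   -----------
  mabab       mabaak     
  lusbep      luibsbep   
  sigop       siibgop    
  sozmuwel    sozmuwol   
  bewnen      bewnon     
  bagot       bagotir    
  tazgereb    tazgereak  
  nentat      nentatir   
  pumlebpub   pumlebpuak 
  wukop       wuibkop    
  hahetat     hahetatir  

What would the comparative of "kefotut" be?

kefotutir

mabab and nentat both have last vowel 'a' yet inflect differently (mabaak, nentatir), so the last vowel is not what conditions the rule; the final letter is.
"kefotut" ends in -t. The stems ending in -t (bagot → bagotir, nentat → nentatir, hahetat → hahetatir) add -ir.
The other patterns: stems ending in -b drop the final letter and add -ak; stems ending in -p insert -ib- after the first vowel; stems ending in -l or -n change the last vowel to 'o'.
So kefotut → kefotutir.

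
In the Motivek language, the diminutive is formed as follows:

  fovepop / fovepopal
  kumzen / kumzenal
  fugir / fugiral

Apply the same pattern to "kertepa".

kertepaal

Every pair shown (fovepop → fovepopal, kumzen → kumzenal, fugir → fugiral) follows the same rule: add -al.
So kertepa → kertepaal.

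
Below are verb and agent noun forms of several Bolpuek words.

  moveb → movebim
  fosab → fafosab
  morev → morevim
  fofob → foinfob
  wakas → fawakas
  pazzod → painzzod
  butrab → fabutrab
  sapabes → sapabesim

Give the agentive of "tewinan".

moveb and butrab both end in -b yet inflect differently (movebim, fabutrab), so the final letter is not what conditions the rule; the last vowel is.
"tewinan" has last vowel 'a'. The stems whose last vowel is 'a' (butrab → fabutrab, fosab → fafosab, wakas → fawakas) add the prefix fa-.
The other patterns: stems whose last vowel is 'e' add -im; stems whose last vowel is 'o' insert -in- after the first vowel.
So tewinan → fatewinan.

fatewinan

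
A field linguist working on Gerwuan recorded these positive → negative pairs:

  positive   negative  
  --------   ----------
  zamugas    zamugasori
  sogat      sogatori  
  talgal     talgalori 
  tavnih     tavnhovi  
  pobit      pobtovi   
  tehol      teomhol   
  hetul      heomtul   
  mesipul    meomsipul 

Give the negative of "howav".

sogat and pobit both end in -t yet inflect differently (sogatori, pobtovi), so the final letter is not what conditions the rule; the last vowel is.
"howav" has last vowel 'a'. The stems whose last vowel is 'a' (zamugas → zamugasori, sogat → sogatori, talgal → talgalori) add -ori.
So howav → howavori.

howavori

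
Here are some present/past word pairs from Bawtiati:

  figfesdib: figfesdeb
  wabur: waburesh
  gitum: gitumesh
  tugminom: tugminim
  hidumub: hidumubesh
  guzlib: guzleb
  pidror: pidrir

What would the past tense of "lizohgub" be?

"lizohgub" has last vowel 'u'. The stems whose last vowel is 'u' (hidumub → hidumubesh, gitum → gitumesh, wabur → waburesh) add -esh.
The other patterns: stems whose last vowel is 'i' change the last vowel to 'e'; stems whose last vowel is 'o' change the last vowel to 'i'.
So lizohgub → lizohgubesh.

lizohgubesh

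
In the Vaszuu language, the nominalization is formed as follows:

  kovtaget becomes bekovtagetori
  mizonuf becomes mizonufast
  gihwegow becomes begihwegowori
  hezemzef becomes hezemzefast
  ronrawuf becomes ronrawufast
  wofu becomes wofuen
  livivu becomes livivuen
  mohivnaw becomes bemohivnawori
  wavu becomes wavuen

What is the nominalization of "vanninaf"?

vanninafast

ronrawuf and wofu both have last vowel 'u' yet inflect differently (ronrawufast, wofuen), so the last vowel is not what conditions the rule; the final letter is.
"vanninaf" ends in -f. The stems ending in -f (ronrawuf → ronrawufast, hezemzef → hezemzefast, mizonuf → mizonufast) add -ast.
The other patterns: stems ending in -u add -en; stems ending in -t or -w add be- … -ori around the stem.
So vanninaf → vanninafast.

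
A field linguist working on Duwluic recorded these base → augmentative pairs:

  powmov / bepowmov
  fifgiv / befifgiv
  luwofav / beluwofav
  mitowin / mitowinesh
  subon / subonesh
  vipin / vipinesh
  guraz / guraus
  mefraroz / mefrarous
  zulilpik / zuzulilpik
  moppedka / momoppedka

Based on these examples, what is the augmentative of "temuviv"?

betemuviv

fifgiv and mitowin both have last vowel 'i' yet inflect differently (befifgiv, mitowinesh), so the last vowel is not what conditions the rule; the final letter is.
"temuviv" ends in -v. The stems ending in -v (powmov → bepowmov, fifgiv → befifgiv, luwofav → beluwofav) add the prefix be-.
So temuviv → betemuviv.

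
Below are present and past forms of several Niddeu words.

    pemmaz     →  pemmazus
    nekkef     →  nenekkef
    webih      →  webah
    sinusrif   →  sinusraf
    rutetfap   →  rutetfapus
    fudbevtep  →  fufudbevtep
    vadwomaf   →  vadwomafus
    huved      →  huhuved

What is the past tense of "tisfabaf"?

tisfabafus

nekkef and vadwomaf both end in -f yet inflect differently (nenekkef, vadwomafus), so the final letter is not what conditions the rule; the last vowel is.
"tisfabaf" has last vowel 'a'. The stems whose last vowel is 'a' (pemmaz → pemmazus, vadwomaf → vadwomafus, rutetfap → rutetfapus) add -us.
So tisfabaf → tisfabafus.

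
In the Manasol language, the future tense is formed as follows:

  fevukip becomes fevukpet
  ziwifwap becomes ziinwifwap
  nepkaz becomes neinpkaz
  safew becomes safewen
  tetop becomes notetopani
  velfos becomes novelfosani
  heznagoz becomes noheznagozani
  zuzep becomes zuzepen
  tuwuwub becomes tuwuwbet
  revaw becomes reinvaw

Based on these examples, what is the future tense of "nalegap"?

nainlegap

fevukip and ziwifwap both end in -p yet inflect differently (fevukpet, ziinwifwap), so the final letter is not what conditions the rule; the last vowel is.
"nalegap" has last vowel 'a'. The stems whose last vowel is 'a' (nepkaz → neinpkaz, revaw → reinvaw, ziwifwap → ziinwifwap) insert -in- after the first vowel.
So nalegap → nainlegap.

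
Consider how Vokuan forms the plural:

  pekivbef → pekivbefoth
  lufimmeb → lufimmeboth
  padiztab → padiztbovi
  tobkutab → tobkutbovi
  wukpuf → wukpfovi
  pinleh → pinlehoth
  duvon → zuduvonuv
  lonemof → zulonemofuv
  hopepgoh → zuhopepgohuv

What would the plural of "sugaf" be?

pekivbef and lonemof both end in -f yet inflect differently (pekivbefoth, zulonemofuv), so the final letter is not what conditions the rule; the last vowel is.
"sugaf" has last vowel 'a'. The stems whose last vowel is 'a' (tobkutab → tobkutbovi, padiztab → padiztbovi) delete the last vowel and add -ovi.
So sugaf → sugfovi.

sugfovi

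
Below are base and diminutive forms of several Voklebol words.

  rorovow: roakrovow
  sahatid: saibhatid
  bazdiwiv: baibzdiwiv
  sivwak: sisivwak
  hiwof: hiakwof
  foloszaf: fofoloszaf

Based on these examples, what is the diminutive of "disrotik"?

foloszaf and hiwof both end in -f yet inflect differently (fofoloszaf, hiakwof), so the final letter is not what conditions the rule; the last vowel is.
"disrotik" has last vowel 'i'. The stems whose last vowel is 'i' (sahatid → saibhatid, bazdiwiv → baibzdiwiv) insert -ib- after the first vowel.
The other patterns: stems whose last vowel is 'a' repeat the first consonant+vowel as a prefix; stems whose last vowel is 'o' insert -ak- after the first vowel.
So disrotik → diibsrotik.

diibsrotik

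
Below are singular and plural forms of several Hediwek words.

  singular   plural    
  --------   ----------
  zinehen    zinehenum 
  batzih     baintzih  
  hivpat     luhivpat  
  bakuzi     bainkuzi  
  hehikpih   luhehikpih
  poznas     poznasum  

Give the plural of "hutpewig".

hehikpih and batzih both end in -h yet inflect differently (luhehikpih, baintzih), so the final letter is not what conditions the rule; the first letter is.
"hutpewig" begins with h-. The stems beginning with h- (hivpat → luhivpat, hehikpih → luhehikpih) add the prefix lu-.
So hutpewig → luhutpewig.

luhutpewig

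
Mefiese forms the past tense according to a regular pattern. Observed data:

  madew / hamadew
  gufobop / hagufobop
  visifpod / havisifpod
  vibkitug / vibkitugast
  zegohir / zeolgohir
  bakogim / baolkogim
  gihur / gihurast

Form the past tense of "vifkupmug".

vifkupmugast

gihur and zegohir both end in -r yet inflect differently (gihurast, zeolgohir), so the final letter is not what conditions the rule; the last vowel is.
"vifkupmug" has last vowel 'u'. The stems whose last vowel is 'u' (gihur → gihurast, vibkitug → vibkitugast) add -ast.
The other patterns: stems whose last vowel is 'i' insert -ol- after the first vowel; stems whose last vowel is 'e' or 'o' add the prefix ha-.
So vifkupmug → vifkupmugast.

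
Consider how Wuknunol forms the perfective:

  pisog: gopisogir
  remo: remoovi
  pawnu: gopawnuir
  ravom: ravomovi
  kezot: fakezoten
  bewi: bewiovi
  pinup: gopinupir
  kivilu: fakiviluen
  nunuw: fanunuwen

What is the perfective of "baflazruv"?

baflazruvovi

pawnu and kivilu both end in -u yet inflect differently (gopawnuir, fakiviluen), so the final letter is not what conditions the rule; the first letter is.
"baflazruv" begins with b-. The one such stem in the data (bewi → bewiovi) adds -ovi, so the same rule applies.
So baflazruv → baflazruvovi.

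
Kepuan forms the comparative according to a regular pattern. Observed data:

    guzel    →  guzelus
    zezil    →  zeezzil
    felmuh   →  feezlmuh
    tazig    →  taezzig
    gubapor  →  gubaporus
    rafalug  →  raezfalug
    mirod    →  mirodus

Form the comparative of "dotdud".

"dotdud" has last vowel 'u'. The stems whose last vowel is 'u' (rafalug → raezfalug, felmuh → feezlmuh) insert -ez- after the first vowel.
The other pattern: stems whose last vowel is 'e' or 'o' add -us.
So dotdud → doeztdud.

doeztdud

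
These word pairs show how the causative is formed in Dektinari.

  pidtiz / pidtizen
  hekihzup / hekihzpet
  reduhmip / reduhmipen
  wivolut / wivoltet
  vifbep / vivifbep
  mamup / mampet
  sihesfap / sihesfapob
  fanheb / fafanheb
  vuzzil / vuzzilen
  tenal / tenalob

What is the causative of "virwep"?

vivirwep

sihesfap and vifbep both end in -p yet inflect differently (sihesfapob, vivifbep), so the final letter is not what conditions the rule; the last vowel is.
"virwep" has last vowel 'e'. The stems whose last vowel is 'e' (vifbep → vivifbep, fanheb → fafanheb) repeat the first consonant+vowel as a prefix.
The other patterns: stems whose last vowel is 'a' add -ob; stems whose last vowel is 'u' delete the last vowel and add -et; stems whose last vowel is 'i' add -en.
So virwep → vivirwep.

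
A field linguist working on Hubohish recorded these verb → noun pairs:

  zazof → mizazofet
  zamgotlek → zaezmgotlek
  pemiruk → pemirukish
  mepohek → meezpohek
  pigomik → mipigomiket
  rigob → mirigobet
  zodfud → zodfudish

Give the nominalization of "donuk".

donukish

mepohek and pemiruk both end in -k yet inflect differently (meezpohek, pemirukish), so the final letter is not what conditions the rule; the last vowel is.
"donuk" has last vowel 'u'. The stems whose last vowel is 'u' (pemiruk → pemirukish, zodfud → zodfudish) add -ish.
The other patterns: stems whose last vowel is 'e' insert -ez- after the first vowel; stems whose last vowel is 'i' or 'o' add mi- … -et around the stem.
So donuk → donukish.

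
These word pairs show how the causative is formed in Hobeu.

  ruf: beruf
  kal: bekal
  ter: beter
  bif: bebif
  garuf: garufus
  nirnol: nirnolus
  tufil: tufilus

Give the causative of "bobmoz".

ruf and garuf both end in -f yet inflect differently (beruf, garufus), so the final letter is not what conditions the rule; the number of vowels is.
"bobmoz" has 2 vowels. The stems with 2 vowels (garuf → garufus, nirnol → nirnolus, tufil → tufilus) add -us.
The other pattern: stems with 1 vowel add the prefix be-.
So bobmoz → bobmozus.

bobmozus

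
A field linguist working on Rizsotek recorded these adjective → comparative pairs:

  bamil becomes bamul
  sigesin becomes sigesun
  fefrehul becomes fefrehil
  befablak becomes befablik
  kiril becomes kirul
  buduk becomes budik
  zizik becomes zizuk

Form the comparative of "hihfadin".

zizik and befablak both end in -k yet inflect differently (zizuk, befablik), so the final letter is not what conditions the rule; the last vowel is.
"hihfadin" has last vowel 'i'. The stems whose last vowel is 'i' (kiril → kirul, zizik → zizuk, bamil → bamul) change the last vowel to 'u'.
The other pattern: stems whose last vowel is 'a' or 'u' change the last vowel to 'i'.
So hihfadin → hihfadun.

hihfadun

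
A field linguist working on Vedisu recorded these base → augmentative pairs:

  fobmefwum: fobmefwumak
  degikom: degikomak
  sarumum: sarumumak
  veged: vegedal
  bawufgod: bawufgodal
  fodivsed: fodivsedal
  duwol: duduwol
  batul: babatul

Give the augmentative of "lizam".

lizamak

degikom and bawufgod both have last vowel 'o' yet inflect differently (degikomak, bawufgodal), so the last vowel is not what conditions the rule; the final letter is.
"lizam" ends in -m. The stems ending in -m (fobmefwum → fobmefwumak, degikom → degikomak, sarumum → sarumumak) add -ak.
The other patterns: stems ending in -d add -al; stems ending in -l repeat the first consonant+vowel as a prefix.
So lizam → lizamak.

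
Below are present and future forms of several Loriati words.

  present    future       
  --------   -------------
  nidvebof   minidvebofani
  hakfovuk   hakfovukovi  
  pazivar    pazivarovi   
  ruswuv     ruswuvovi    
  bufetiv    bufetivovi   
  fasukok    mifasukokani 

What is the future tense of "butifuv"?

fasukok and hakfovuk both end in -k yet inflect differently (mifasukokani, hakfovukovi), so the final letter is not what conditions the rule; the last vowel is.
"butifuv" has last vowel 'u'. The stems whose last vowel is 'u' (hakfovuk → hakfovukovi, ruswuv → ruswuvovi) add -ovi.
So butifuv → butifuvovi.

butifuvovi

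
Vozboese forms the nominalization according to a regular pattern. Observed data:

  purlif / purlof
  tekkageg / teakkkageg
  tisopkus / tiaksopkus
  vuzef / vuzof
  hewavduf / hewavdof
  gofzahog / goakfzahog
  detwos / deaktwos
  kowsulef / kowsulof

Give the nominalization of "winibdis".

kowsulef and tekkageg both have last vowel 'e' yet inflect differently (kowsulof, teakkkageg), so the last vowel is not what conditions the rule; the final letter is.
"winibdis" ends in -s. The stems ending in -s (tisopkus → tiaksopkus, detwos → deaktwos) insert -ak- after the first vowel.
The other pattern: stems ending in -f change the last vowel to 'o'.
So winibdis → wiaknibdis.

wiaknibdis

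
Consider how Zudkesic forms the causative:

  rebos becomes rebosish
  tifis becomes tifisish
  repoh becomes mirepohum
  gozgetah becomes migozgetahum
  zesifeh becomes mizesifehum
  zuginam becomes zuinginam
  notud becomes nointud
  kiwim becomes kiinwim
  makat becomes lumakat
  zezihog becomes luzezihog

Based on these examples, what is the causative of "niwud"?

"niwud" ends in -d. The one such stem in the data (notud → nointud) inserts -in- after the first vowel (as do zuginam, kiwim), so the same rule applies.
The other patterns: stems ending in -s add -ish; stems ending in -h add mi- … -um around the stem; stems ending in -g or -t add the prefix lu-.
So niwud → niinwud.

niinwud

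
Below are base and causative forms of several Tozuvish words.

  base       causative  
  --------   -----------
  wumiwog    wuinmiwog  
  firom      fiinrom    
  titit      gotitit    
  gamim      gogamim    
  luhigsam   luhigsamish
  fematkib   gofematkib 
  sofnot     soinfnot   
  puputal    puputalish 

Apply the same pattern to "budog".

buindog

sofnot and titit both end in -t yet inflect differently (soinfnot, gotitit), so the final letter is not what conditions the rule; the last vowel is.
"budog" has last vowel 'o'. The stems whose last vowel is 'o' (firom → fiinrom, sofnot → soinfnot, wumiwog → wuinmiwog) insert -in- after the first vowel.
So budog → buindog.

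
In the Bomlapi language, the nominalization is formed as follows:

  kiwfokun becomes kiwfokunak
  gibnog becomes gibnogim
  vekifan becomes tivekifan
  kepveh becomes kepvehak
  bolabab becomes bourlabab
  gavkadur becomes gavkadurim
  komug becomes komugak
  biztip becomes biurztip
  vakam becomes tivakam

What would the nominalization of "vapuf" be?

"vapuf" begins with v-. The stems beginning with v- (vakam → tivakam, vekifan → tivekifan) add the prefix ti-.
So vapuf → tivapuf.

tivapuf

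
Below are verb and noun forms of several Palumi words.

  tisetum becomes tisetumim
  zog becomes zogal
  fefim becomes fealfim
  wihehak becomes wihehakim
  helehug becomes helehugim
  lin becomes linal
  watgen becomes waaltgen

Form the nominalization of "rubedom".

lin and watgen both end in -n yet inflect differently (linal, waaltgen), so the final letter is not what conditions the rule; the number of vowels is.
"rubedom" has 3 vowels. The stems with 3 vowels (helehug → helehugim, wihehak → wihehakim, tisetum → tisetumim) add -im.
The other patterns: stems with 1 vowel add -al; stems with 2 vowels insert -al- after the first vowel.
So rubedom → rubedomim.

rubedomim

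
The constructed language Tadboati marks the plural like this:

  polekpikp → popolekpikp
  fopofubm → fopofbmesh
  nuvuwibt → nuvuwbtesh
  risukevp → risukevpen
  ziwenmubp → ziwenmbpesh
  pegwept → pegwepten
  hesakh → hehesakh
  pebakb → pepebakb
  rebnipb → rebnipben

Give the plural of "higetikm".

"higetikm" has second-to-last letter 'k'. The stems whose second-to-last letter is 'k' (pebakb → pepebakb, polekpikp → popolekpikp, hesakh → hehesakh) repeat the first consonant+vowel as a prefix.
The other patterns: stems whose second-to-last letter is 'b' delete the last vowel and add -esh; stems whose second-to-last letter is 'p' or 'v' add -en.
So higetikm → hihigetikm.

hihigetikm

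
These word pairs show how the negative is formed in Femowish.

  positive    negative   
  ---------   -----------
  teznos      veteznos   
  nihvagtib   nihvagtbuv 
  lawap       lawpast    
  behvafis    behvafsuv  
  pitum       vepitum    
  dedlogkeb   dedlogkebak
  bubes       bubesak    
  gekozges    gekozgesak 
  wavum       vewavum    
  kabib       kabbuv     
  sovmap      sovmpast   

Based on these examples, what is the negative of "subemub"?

behvafis and bubes both end in -s yet inflect differently (behvafsuv, bubesak), so the final letter is not what conditions the rule; the last vowel is.
"subemub" has last vowel 'u'. The stems whose last vowel is 'u' (pitum → vepitum, wavum → vewavum) add the prefix ve-.
So subemub → vesubemub.

vesubemub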